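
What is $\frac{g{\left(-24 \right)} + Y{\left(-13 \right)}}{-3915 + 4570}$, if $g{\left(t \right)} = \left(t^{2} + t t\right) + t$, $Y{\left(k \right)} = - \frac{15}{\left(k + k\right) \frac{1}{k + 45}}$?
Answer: $\frac{14904}{8515} \approx 1.7503$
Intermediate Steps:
$Y{\left(k \right)} = - \frac{15 \left(45 + k\right)}{2 k}$ ($Y{\left(k \right)} = - \frac{15}{2 k \frac{1}{45 + k}} = - 15 \frac{45 + k}{2 k} = - \frac{15 \left(45 + k\right)}{2 k}$)
$g{\left(t \right)} = t + 2 t^{2}$ ($g{\left(t \right)} = \left(t^{2} + t^{2}\right) + t = 2 t^{2} + t = t + 2 t^{2}$)
$\frac{g{\left(-24 \right)} + Y{\left(-13 \right)}}{-3915 + 4570} = \frac{- 24 \left(1 + 2 \left(-24\right)\right) + \frac{15 \left(-45 - -13\right)}{2 \left(-13\right)}}{-3915 + 4570} = \frac{- 24 \left(1 - 48\right) + \frac{15}{2} \left(- \frac{1}{13}\right) \left(-45 + 13\right)}{655} = \left(\left(-24\right) \left(-47\right) + \frac{15}{2} \left(- \frac{1}{13}\right) \left(-32\right)\right) \frac{1}{655} = \left(1128 + \frac{240}{13}\right) \frac{1}{655} = \frac{14904}{13} \cdot \frac{1}{655} = \frac{14904}{8515}$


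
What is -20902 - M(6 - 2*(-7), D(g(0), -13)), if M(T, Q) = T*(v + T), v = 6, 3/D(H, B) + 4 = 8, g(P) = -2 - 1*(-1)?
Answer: -21422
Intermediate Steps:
g(P) = -1 (g(P) = -2 + 1 = -1)
D(H, B) = ¾ (D(H, B) = 3/(-4 + 8) = 3/4 = 3*(¼) = ¾)
M(T, Q) = T*(6 + T)
-20902 - M(6 - 2*(-7), D(g(0), -13)) = -20902 - (6 - 2*(-7))*(6 + (6 - 2*(-7))) = -20902 - (6 + 14)*(6 + (6 + 14)) = -20902 - 20*(6 + 20) = -20902 - 20*26 = -20902 - 1*520 = -20902 - 520 = -21422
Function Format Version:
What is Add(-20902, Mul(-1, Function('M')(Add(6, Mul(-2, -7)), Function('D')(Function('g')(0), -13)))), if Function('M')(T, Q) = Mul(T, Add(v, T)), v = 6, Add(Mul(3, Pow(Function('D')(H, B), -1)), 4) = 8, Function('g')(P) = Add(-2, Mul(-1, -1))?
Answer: -21422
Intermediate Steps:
Function('g')(P) = -1 (Function('g')(P) = Add(-2, 1) = -1)
Function('D')(H, B) = Rational(3, 4) (Function('D')(H, B) = Mul(3, Pow(Add(-4, 8), -1)) = Mul(3, Pow(4, -1)) = Mul(3, Rational(1, 4)) = Rational(3, 4))
Function('M')(T, Q) = Mul(T, Add(6, T))
Add(-20902, Mul(-1, Function('M')(Add(6, Mul(-2, -7)), Function('D')(Function('g')(0), -13)))) = Add(-20902, Mul(-1, Mul(Add(6, Mul(-2, -7)), Add(6, Add(6, Mul(-2, -7)))))) = Add(-20902, Mul(-1, Mul(Add(6, 14), Add(6, Add(6, 14))))) = Add(-20902, Mul(-1, Mul(20, Add(6, 20)))) = Add(-20902, Mul(-1, Mul(20, 26))) = Add(-20902, Mul(-1, 520)) = Add(-20902, -520) = -21422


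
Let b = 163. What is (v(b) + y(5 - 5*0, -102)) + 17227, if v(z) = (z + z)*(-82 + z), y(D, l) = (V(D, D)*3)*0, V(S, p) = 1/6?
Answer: 43633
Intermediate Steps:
V(S, p) = 1/6
y(D, l) = 0 (y(D, l) = ((1/6)*3)*0 = (1/2)*0 = 0)
v(z) = 2*z*(-82 + z) (v(z) = (2*z)*(-82 + z) = 2*z*(-82 + z))
(v(b) + y(5 - 5*0, -102)) + 17227 = (2*163*(-82 + 163) + 0) + 17227 = (2*163*81 + 0) + 17227 = (26406 + 0) + 17227 = 26406 + 17227 = 43633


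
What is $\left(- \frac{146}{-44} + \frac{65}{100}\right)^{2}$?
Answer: $\frac{762129}{48400} \approx 15.746$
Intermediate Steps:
$\left(- \frac{146}{-44} + \frac{65}{100}\right)^{2} = \left(\left(-146\right) \left(- \frac{1}{44}\right) + 65 \cdot \frac{1}{100}\right)^{2} = \left(\frac{73}{22} + \frac{13}{20}\right)^{2} = \left(\frac{873}{220}\right)^{2} = \frac{762129}{48400}$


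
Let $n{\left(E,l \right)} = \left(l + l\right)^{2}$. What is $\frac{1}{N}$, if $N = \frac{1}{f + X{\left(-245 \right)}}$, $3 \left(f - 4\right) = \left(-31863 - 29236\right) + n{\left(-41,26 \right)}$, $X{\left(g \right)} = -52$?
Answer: $-19513$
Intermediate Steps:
$n{\left(E,l \right)} = 4 l^{2}$ ($n{\left(E,l \right)} = \left(2 l\right)^{2} = 4 l^{2}$)
$f = -19461$ ($f = 4 + \frac{\left(-31863 - 29236\right) + 4 \cdot 26^{2}}{3} = 4 + \frac{-61099 + 4 \cdot 676}{3} = 4 + \frac{-61099 + 2704}{3} = 4 + \frac{1}{3} \left(-58395\right) = 4 - 19465 = -19461$)
$N = - \frac{1}{19513}$ ($N = \frac{1}{-19461 - 52} = \frac{1}{-19513} = - \frac{1}{19513} \approx -5.1248 \cdot 10^{-5}$)
$\frac{1}{N} = \frac{1}{- \frac{1}{19513}} = -19513$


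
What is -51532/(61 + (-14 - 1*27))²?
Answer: -12883/100 ≈ -128.83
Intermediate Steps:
-51532/(61 + (-14 - 1*27))² = -51532/(61 + (-14 - 27))² = -51532/(61 - 41)² = -51532/(20²) = -51532/400 = -51532*1/400 = -12883/100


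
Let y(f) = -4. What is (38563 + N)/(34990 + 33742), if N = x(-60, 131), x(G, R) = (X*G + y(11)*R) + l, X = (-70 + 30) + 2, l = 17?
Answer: 10084/17183 ≈ 0.58686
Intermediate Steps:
X = -38 (X = -40 + 2 = -38)
x(G, R) = 17 - 38*G - 4*R (x(G, R) = (-38*G - 4*R) + 17 = 17 - 38*G - 4*R)
N = 1773 (N = 17 - 38*(-60) - 4*131 = 17 + 2280 - 524 = 1773)
(38563 + N)/(34990 + 33742) = (38563 + 1773)/(34990 + 33742) = 40336/68732 = 40336*(1/68732) = 10084/17183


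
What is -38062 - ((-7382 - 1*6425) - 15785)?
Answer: -8470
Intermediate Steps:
-38062 - ((-7382 - 1*6425) - 15785) = -38062 - ((-7382 - 6425) - 15785) = -38062 - (-13807 - 15785) = -38062 - 1*(-29592) = -38062 + 29592 = -8470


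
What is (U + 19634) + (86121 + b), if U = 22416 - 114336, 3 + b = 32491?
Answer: 46323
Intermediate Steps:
b = 32488 (b = -3 + 32491 = 32488)
U = -91920
(U + 19634) + (86121 + b) = (-91920 + 19634) + (86121 + 32488) = -72286 + 118609 = 46323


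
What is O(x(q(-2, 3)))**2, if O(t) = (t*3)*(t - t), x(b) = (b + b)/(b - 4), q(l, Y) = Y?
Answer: 0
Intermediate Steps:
x(b) = 2*b/(-4 + b) (x(b) = (2*b)/(-4 + b) = 2*b/(-4 + b))
O(t) = 0 (O(t) = (3*t)*0 = 0)
O(x(q(-2, 3)))**2 = 0**2 = 0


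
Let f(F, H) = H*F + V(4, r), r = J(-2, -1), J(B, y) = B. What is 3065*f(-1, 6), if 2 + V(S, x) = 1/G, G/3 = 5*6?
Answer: -440747/18 ≈ -24486.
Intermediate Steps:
G = 90 (G = 3*(5*6) = 3*30 = 90)
r = -2
V(S, x) = -179/90 (V(S, x) = -2 + 1/90 = -179/90)
f(F, H) = -179/90 + F*H (f(F, H) = H*F - 179/90 = F*H - 179/90 = -179/90 + F*H)
3065*f(-1, 6) = 3065*(-179/90 - 1*6) = 3065*(-179/90 - 6) = 3065*(-719/90) = -440747/18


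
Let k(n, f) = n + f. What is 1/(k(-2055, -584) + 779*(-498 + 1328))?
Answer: 1/643931 ≈ 1.5530e-6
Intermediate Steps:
k(n, f) = f + n
1/(k(-2055, -584) + 779*(-498 + 1328)) = 1/((-584 - 2055) + 779*(-498 + 1328)) = 1/(-2639 + 779*830) = 1/(-2639 + 646570) = 1/643931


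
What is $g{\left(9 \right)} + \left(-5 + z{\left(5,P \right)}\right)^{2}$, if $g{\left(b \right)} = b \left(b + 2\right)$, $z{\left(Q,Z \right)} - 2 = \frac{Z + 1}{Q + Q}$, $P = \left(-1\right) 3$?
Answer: $\frac{2731}{25} \approx 109.24$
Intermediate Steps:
$P = -3$
$z{\left(Q,Z \right)} = 2 + \frac{1 + Z}{2 Q}$ ($z{\left(Q,Z \right)} = 2 + \frac{Z + 1}{Q + Q} = 2 + \frac{1 + Z}{2 Q}$)
$g{\left(b \right)} = b \left(2 + b\right)$
$g{\left(9 \right)} + \left(-5 + z{\left(5,P \right)}\right)^{2} = 9 \left(2 + 9\right) + \left(-5 + \frac{1 - 3 + 4 \cdot 5}{2 \cdot 5}\right)^{2} = 9 \cdot 11 + \left(-5 + \frac{1}{2} \cdot \frac{1}{5} \left(1 - 3 + 20\right)\right)^{2} = 99 + \left(-5 + \frac{1}{2} \cdot \frac{1}{5} \cdot 18\right)^{2} = 99 + \left(-5 + \frac{9}{5}\right)^{2} = 99 + \left(- \frac{16}{5}\right)^{2} = 99 + \frac{256}{25} = \frac{2731}{25}$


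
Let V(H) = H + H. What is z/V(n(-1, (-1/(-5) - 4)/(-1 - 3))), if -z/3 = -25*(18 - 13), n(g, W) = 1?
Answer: 375/2 ≈ 187.50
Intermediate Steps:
z = 375 (z = -(-75)*(18 - 13) = -(-75)*5 = -3*(-125) = 375)
V(H) = 2*H
z/V(n(-1, (-1/(-5) - 4)/(-1 - 3))) = 375/((2*1)) = 375/2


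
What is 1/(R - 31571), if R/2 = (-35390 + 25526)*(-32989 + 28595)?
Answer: 1/86653261 ≈ 1.1540e-8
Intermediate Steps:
R = 86684832 (R = 2*((-35390 + 25526)*(-32989 + 28595)) = 2*(-9864*(-4394)) = 2*43342416 = 86684832)
1/(R - 31571) = 1/(86684832 - 31571) = 1/86653261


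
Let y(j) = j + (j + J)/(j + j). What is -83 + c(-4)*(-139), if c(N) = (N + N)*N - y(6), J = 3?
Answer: -14371/4 ≈ -3592.8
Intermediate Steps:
y(j) = j + (3 + j)/(2*j) (y(j) = j + (j + 3)/(j + j) = j + (3 + j)/((2*j)) = j + (3 + j)*(1/(2*j)) = j + (3 + j)/(2*j))
c(N) = -27/4 + 2*N**2 (c(N) = (N + N)*N - (1/2 + 6 + (3/2)/6) = (2*N)*N - (1/2 + 6 + (3/2)*(1/6)) = 2*N**2 - (1/2 + 6 + 1/4) = 2*N**2 - 1*27/4 = 2*N**2 - 27/4 = -27/4 + 2*N**2)
-83 + c(-4)*(-139) = -83 + (-27/4 + 2*(-4)**2)*(-139) = -83 + (-27/4 + 2*16)*(-139) = -83 + (-27/4 + 32)*(-139) = -83 + (101/4)*(-139) = -83 - 14039/4 = -14371/4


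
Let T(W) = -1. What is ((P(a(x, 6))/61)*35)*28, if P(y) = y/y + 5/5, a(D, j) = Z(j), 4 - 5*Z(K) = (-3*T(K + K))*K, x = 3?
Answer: 1960/61 ≈ 32.131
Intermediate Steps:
Z(K) = 4/5 - 3*K/5 (Z(K) = 4/5 - (-3*(-1))*K/5 = 4/5 - 3*K/5)
a(D, j) = 4/5 - 3*j/5
P(y) = 2 (P(y) = 1 + 5*(1/5) = 1 + 1 = 2)
((P(a(x, 6))/61)*35)*28 = ((2/61)*35)*28 = (70/61)*28 = 1960/61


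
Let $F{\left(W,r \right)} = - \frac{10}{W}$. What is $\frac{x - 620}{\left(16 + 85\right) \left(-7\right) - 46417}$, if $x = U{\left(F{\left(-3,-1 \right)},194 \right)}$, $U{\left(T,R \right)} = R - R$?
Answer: $\frac{155}{11781} \approx 0.013157$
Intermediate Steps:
$U{\left(T,R \right)} = 0$
$x = 0$
$\frac{x - 620}{\left(16 + 85\right) \left(-7\right) - 46417} = \frac{0 - 620}{\left(16 + 85\right) \left(-7\right) - 46417} = - \frac{620}{101 \left(-7\right) - 46417} = - \frac{620}{-707 - 46417} = - \frac{620}{-47124} = \left(-620\right) \left(- \frac{1}{47124}\right) = \frac{155}{11781}$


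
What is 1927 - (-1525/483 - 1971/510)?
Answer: 158802551/82110 ≈ 1934.0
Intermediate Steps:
1927 - (-1525/483 - 1971/510) = 1927 - (-1525*1/483 - 1971*1/510) = 1927 - (-1525/483 - 657/170) = 1927 - 1*(-576581/82110) = 1927 + 576581/82110 = 158802551/82110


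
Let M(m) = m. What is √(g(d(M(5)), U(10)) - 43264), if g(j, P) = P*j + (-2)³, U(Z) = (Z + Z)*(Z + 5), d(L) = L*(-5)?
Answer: 2*I*√12693 ≈ 225.33*I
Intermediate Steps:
d(L) = -5*L
U(Z) = 2*Z*(5 + Z) (U(Z) = (2*Z)*(5 + Z) = 2*Z*(5 + Z))
g(j, P) = -8 + P*j (g(j, P) = P*j - 8 = -8 + P*j)
√(g(d(M(5)), U(10)) - 43264) = √((-8 + (2*10*(5 + 10))*(-5*5)) - 43264) = √((-8 + (2*10*15)*(-25)) - 43264) = √((-8 + 300*(-25)) - 43264) = √((-8 - 7500) - 43264) = √(-7508 - 43264) = √(-50772) = 2*I*√12693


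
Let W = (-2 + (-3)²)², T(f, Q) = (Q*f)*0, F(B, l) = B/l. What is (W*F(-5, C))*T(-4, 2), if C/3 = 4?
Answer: 0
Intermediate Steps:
C = 12 (C = 3*4 = 12)
T(f, Q) = 0
W = 49 (W = (-2 + 9)² = 7² = 49)
(W*F(-5, C))*T(-4, 2) = (49*(-5/12))*0 = -245/12*0 = 0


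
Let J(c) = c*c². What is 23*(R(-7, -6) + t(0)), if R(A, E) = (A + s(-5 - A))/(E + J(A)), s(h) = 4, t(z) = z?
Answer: 69/349 ≈ 0.19771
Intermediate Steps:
J(c) = c³
R(A, E) = (4 + A)/(E + A³) (R(A, E) = (A + 4)/(E + A³) = (4 + A)/(E + A³))
23*(R(-7, -6) + t(0)) = 23*((4 - 7)/(-6 + (-7)³) + 0) = 23*(-3/(-6 - 343) + 0) = 23*(-3/(-349) + 0) = 23*(-1/349*(-3) + 0) = 23*(3/349 + 0) = 23*(3/349) = 69/349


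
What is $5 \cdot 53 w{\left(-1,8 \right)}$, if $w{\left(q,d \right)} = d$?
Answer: $2120$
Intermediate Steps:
$5 \cdot 53 w{\left(-1,8 \right)} = 5 \cdot 53 \cdot 8 = 265 \cdot 8 = 2120$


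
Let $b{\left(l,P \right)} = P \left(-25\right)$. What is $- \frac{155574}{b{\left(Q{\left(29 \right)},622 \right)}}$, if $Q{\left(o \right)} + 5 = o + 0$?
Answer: $\frac{77787}{7775} \approx 10.005$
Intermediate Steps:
$Q{\left(o \right)} = -5 + o$ ($Q{\left(o \right)} = -5 + \left(o + 0\right) = -5 + o$)
$b{\left(l,P \right)} = - 25 P$
$- \frac{155574}{b{\left(Q{\left(29 \right)},622 \right)}} = - \frac{155574}{\left(-25\right) 622} = - \frac{155574}{-15550} = \left(-155574\right) \left(- \frac{1}{15550}\right) = \frac{77787}{7775}$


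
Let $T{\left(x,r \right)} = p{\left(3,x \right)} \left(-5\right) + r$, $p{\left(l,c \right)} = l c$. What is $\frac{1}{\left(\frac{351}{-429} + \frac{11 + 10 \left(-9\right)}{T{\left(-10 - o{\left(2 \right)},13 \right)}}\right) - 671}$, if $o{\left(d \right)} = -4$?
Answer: $- \frac{1133}{762039} \approx -0.0014868$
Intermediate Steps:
$p{\left(l,c \right)} = c l$
$T{\left(x,r \right)} = r - 15 x$ ($T{\left(x,r \right)} = x 3 \left(-5\right) + r = 3 x \left(-5\right) + r = - 15 x + r = r - 15 x$)
$\frac{1}{\left(\frac{351}{-429} + \frac{11 + 10 \left(-9\right)}{T{\left(-10 - o{\left(2 \right)},13 \right)}}\right) - 671} = \frac{1}{\left(\frac{351}{-429} + \frac{11 + 10 \left(-9\right)}{13 - 15 \left(-10 - -4\right)}\right) - 671} = \frac{1}{\left(351 \left(- \frac{1}{429}\right) + \frac{11 - 90}{13 - 15 \left(-10 + 4\right)}\right) - 671} = \frac{1}{\left(- \frac{9}{11} - \frac{79}{13 - -90}\right) - 671} = \frac{1}{\left(- \frac{9}{11} - \frac{79}{13 + 90}\right) - 671} = \frac{1}{\left(- \frac{9}{11} - \frac{79}{103}\right) - 671} = \frac{1}{- \frac{1796}{1133} - 671} = \frac{1}{- \frac{762039}{1133}} = - \frac{1133}{762039}$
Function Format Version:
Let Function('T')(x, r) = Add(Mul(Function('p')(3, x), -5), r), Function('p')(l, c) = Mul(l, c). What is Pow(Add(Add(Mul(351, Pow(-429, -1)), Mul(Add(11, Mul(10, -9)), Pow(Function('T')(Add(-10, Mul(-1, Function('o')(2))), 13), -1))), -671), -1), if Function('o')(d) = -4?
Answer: Rational(-1133, 762039) ≈ -0.0014868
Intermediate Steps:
Function('p')(l, c) = Mul(c, l)
Function('T')(x, r) = Add(r, Mul(-15, x)) (Function('T')(x, r) = Add(Mul(Mul(x, 3), -5), r) = Add(Mul(Mul(3, x), -5), r) = Add(Mul(-15, x), r) = Add(r, Mul(-15, x)))
Pow(Add(Add(Mul(351, Pow(-429, -1)), Mul(Add(11, Mul(10, -9)), Pow(Function('T')(Add(-10, Mul(-1, Function('o')(2))), 13), -1))), -671), -1) = Pow(Add(Add(Mul(351, Pow(-429, -1)), Mul(Add(11, Mul(10, -9)), Pow(Add(13, Mul(-15, Add(-10, Mul(-1, -4)))), -1))), -671), -1) = Pow(Add(Add(Mul(351, Rational(-1, 429)), Mul(Add(11, -90), Pow(Add(13, Mul(-15, Add(-10, 4))), -1))), -671), -1) = Pow(Add(Add(Rational(-9, 11), Mul(-79, Pow(Add(13, Mul(-15, -6)), -1))), -671), -1) = Pow(Add(Add(Rational(-9, 11), Mul(-79, Pow(Add(13, 90), -1))), -671), -1) = Pow(Add(Add(Rational(-9, 11), Mul(-79, Pow(103, -1))), -671), -1) = Pow(Add(Add(Rational(-9, 11), Mul(-79, Rational(1, 103))), -671), -1) = Pow(Add(Add(Rational(-9, 11), Rational(-79, 103)), -671), -1) = Pow(Add(Rational(-1796, 1133), -671), -1) = Pow(Rational(-762039, 1133), -1) = Rational(-1133, 762039)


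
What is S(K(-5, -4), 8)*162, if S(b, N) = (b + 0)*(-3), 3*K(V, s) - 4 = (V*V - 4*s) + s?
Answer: -6642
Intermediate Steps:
K(V, s) = 4/3 - s + V²/3 (K(V, s) = 4/3 + ((V*V - 4*s) + s)/3 = 4/3 + ((V² - 4*s) + s)/3 = 4/3 + (V² - 3*s)/3 = 4/3 + (-s + V²/3) = 4/3 - s + V²/3)
S(b, N) = -3*b (S(b, N) = b*(-3) = -3*b)
S(K(-5, -4), 8)*162 = -3*(4/3 - 1*(-4) + (⅓)*(-5)²)*162 = -3*(4/3 + 4 + (⅓)*25)*162 = -3*(4/3 + 4 + 25/3)*162 = -3*41/3*162 = -41*162 = -6642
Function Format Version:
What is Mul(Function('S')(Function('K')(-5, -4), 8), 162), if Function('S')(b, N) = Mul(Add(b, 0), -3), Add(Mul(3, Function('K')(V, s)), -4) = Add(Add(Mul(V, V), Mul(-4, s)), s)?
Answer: -6642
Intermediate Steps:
Function('K')(V, s) = Add(Rational(4, 3), Mul(-1, s), Mul(Rational(1, 3), Pow(V, 2))) (Function('K')(V, s) = Add(Rational(4, 3), Mul(Rational(1, 3), Add(Add(Mul(V, V), Mul(-4, s)), s))) = Add(Rational(4, 3), Mul(Rational(1, 3), Add(Add(Pow(V, 2), Mul(-4, s)), s))) = Add(Rational(4, 3), Mul(Rational(1, 3), Add(Pow(V, 2), Mul(-3, s)))) = Add(Rational(4, 3), Add(Mul(-1, s), Mul(Rational(1, 3), Pow(V, 2)))) = Add(Rational(4, 3), Mul(-1, s), Mul(Rational(1, 3), Pow(V, 2))))
Function('S')(b, N) = Mul(-3, b) (Function('S')(b, N) = Mul(b, -3) = Mul(-3, b))
Mul(Function('S')(Function('K')(-5, -4), 8), 162) = Mul(Mul(-3, Add(Rational(4, 3), Mul(-1, -4), Mul(Rational(1, 3), Pow(-5, 2)))), 162) = Mul(Mul(-3, Add(Rational(4, 3), 4, Mul(Rational(1, 3), 25))), 162) = Mul(Mul(-3, Add(Rational(4, 3), 4, Rational(25, 3))), 162) = Mul(Mul(-3, Rational(41, 3)), 162) = Mul(-41, 162) = -6642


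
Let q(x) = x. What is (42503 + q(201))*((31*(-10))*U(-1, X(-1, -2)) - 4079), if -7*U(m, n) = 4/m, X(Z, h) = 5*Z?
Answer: -1272280272/7 ≈ -1.8175e+8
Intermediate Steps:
U(m, n) = -4/(7*m)
(42503 + q(201))*((31*(-10))*U(-1, X(-1, -2)) - 4079) = (42503 + 201)*((31*(-10))*(-4/7/(-1)) - 4079) = 42704*(-(-1240)*(-1)/7 - 4079) = 42704*(-310*4/7 - 4079) = 42704*(-1240/7 - 4079) = 42704*(-29793/7) = -1272280272/7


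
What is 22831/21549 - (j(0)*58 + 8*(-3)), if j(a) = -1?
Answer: 1789849/21549 ≈ 83.059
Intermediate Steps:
22831/21549 - (j(0)*58 + 8*(-3)) = 22831/21549 - (-1*58 + 8*(-3)) = 22831*(1/21549) - (-58 - 24) = 22831/21549 - 1*(-82) = 22831/21549 + 82 = 1789849/21549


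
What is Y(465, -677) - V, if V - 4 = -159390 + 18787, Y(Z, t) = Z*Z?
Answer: 356824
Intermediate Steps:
Y(Z, t) = Z²
V = -140599 (V = 4 + (-159390 + 18787) = 4 - 140603 = -140599)
Y(465, -677) - V = 465² - 1*(-140599) = 216225 + 140599 = 356824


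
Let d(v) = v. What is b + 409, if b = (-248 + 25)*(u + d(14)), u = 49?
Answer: -13640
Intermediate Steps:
b = -14049 (b = (-248 + 25)*(49 + 14) = -223*63 = -14049)
b + 409 = -14049 + 409 = -13640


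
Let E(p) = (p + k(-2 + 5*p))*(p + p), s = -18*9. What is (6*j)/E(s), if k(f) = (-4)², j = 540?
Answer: 5/73 ≈ 0.068493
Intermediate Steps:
k(f) = 16
s = -162
E(p) = 2*p*(16 + p) (E(p) = (p + 16)*(p + p) = (16 + p)*(2*p) = 2*p*(16 + p))
(6*j)/E(s) = (6*540)/((2*(-162)*(16 - 162))) = 3240/((2*(-162)*(-146))) = 3240/47304 = 3240*(1/47304) = 5/73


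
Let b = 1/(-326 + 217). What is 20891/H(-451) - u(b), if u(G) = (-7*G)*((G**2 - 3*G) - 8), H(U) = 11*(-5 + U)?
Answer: -23728642199/6495865464 ≈ -3.6529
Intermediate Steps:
H(U) = -55 + 11*U
b = -1/109 (b = 1/(-109) = -1/109 ≈ -0.0091743)
u(G) = -7*G*(-8 + G**2 - 3*G) (u(G) = (-7*G)*(-8 + G**2 - 3*G) = -7*G*(-8 + G**2 - 3*G))
20891/H(-451) - u(b) = 20891/(-55 + 11*(-451)) - 7*(-1)*(8 - (-1/109)**2 + 3*(-1/109))/109 = 20891/(-55 - 4961) - 7*(-1)*(8 - 1*1/11881 - 3/109)/109 = 20891/(-5016) - 7*(-1)*(8 - 1/11881 - 3/109)/109 = 20891*(-1/5016) - 7*(-1)*94720/(109*11881) = -20891/5016 - 1*(-663040/1295029) = -20891/5016 + 663040/1295029 = -23728642199/6495865464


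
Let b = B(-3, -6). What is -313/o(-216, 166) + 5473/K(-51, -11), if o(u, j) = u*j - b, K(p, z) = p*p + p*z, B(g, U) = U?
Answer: 16433063/9446475 ≈ 1.7396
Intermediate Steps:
b = -6
K(p, z) = p² + p*z
o(u, j) = 6 + j*u (o(u, j) = u*j - 1*(-6) = j*u + 6 = 6 + j*u)
-313/o(-216, 166) + 5473/K(-51, -11) = -313/(6 + 166*(-216)) + 5473/((-51*(-51 - 11))) = -313/(6 - 35856) + 5473/((-51*(-62))) = -313/(-35850) + 5473/3162 = -313*(-1/35850) + 5473*(1/3162) = 313/35850 + 5473/3162 = 16433063/9446475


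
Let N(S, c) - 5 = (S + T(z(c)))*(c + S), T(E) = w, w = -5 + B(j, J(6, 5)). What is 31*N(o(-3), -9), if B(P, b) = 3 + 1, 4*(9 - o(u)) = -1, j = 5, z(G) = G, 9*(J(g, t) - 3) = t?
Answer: 3503/16 ≈ 218.94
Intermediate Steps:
J(g, t) = 3 + t/9
o(u) = 37/4 (o(u) = 9 - ¼*(-1) = 9 + ¼ = 37/4)
B(P, b) = 4
w = -1 (w = -5 + 4 = -1)
T(E) = -1
N(S, c) = 5 + (-1 + S)*(S + c) (N(S, c) = 5 + (S - 1)*(c + S) = 5 + (-1 + S)*(S + c))
31*N(o(-3), -9) = 31*(5 + (37/4)² - 1*37/4 - 1*(-9) + (37/4)*(-9)) = 31*(5 + 1369/16 - 37/4 + 9 - 333/4) = 31*(113/16) = 3503/16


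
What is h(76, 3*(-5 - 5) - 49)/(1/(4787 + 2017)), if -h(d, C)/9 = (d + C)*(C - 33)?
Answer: -20575296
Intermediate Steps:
h(d, C) = -9*(-33 + C)*(C + d) (h(d, C) = -9*(d + C)*(C - 33) = -9*(C + d)*(-33 + C) = -9*(-33 + C)*(C + d))
h(76, 3*(-5 - 5) - 49)/(1/(4787 + 2017)) = (-9*(3*(-5 - 5) - 49)**2 + 297*(3*(-5 - 5) - 49) + 297*76 - 9*(3*(-5 - 5) - 49)*76)/(1/(4787 + 2017)) = (-9*(3*(-10) - 49)**2 + 297*(3*(-10) - 49) + 22572 - 9*(3*(-10) - 49)*76)/(1/6804) = (-9*(-30 - 49)**2 + 297*(-30 - 49) + 22572 - 9*(-30 - 49)*76)/(1/6804) = (-9*(-79)**2 + 297*(-79) + 22572 - 9*(-79)*76)*6804 = (-9*6241 - 23463 + 22572 + 54036)*6804 = (-56169 - 23463 + 22572 + 54036)*6804 = -3024*6804 = -20575296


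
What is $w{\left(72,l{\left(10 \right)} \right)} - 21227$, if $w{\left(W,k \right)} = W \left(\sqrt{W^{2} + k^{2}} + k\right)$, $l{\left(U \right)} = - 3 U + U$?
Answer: $-22667 + 288 \sqrt{349} \approx -17287.0$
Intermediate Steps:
$l{\left(U \right)} = - 2 U$
$w{\left(W,k \right)} = W \left(k + \sqrt{W^{2} + k^{2}}\right)$
$w{\left(72,l{\left(10 \right)} \right)} - 21227 = 72 \left(\left(-2\right) 10 + \sqrt{72^{2} + \left(\left(-2\right) 10\right)^{2}}\right) - 21227 = 72 \left(-20 + \sqrt{5184 + \left(-20\right)^{2}}\right) - 21227 = 72 \left(-20 + \sqrt{5184 + 400}\right) - 21227 = 72 \left(-20 + \sqrt{5584}\right) - 21227 = 72 \left(-20 + 4 \sqrt{349}\right) - 21227 = \left(-1440 + 288 \sqrt{349}\right) - 21227 = -22667 + 288 \sqrt{349}$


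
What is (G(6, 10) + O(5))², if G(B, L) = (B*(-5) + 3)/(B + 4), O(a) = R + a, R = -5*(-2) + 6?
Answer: 33489/100 ≈ 334.89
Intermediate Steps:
R = 16 (R = 10 + 6 = 16)
O(a) = 16 + a
G(B, L) = (3 - 5*B)/(4 + B) (G(B, L) = (-5*B + 3)/(4 + B) = (3 - 5*B)/(4 + B))
(G(6, 10) + O(5))² = ((3 - 5*6)/(4 + 6) + (16 + 5))² = ((3 - 30)/10 + 21)² = ((⅒)*(-27) + 21)² = (-27/10 + 21)² = (183/10)² = 33489/100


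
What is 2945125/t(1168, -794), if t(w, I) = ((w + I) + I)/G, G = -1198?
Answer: 352825975/42 ≈ 8.4006e+6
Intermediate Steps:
t(w, I) = -I/599 - w/1198 (t(w, I) = ((w + I) + I)/(-1198) = ((I + w) + I)*(-1/1198) = (w + 2*I)*(-1/1198) = -I/599 - w/1198)
2945125/t(1168, -794) = 2945125/(-1/599*(-794) - 1/1198*1168) = 2945125/(794/599 - 584/599) = 2945125/(210/599) = 2945125*(599/210) = 352825975/42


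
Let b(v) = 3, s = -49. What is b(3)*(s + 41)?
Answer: -24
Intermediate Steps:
b(3)*(s + 41) = 3*(-49 + 41) = 3*(-8) = -24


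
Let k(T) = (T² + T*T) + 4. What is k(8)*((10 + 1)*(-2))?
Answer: -2904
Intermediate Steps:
k(T) = 4 + 2*T² (k(T) = (T² + T²) + 4 = 2*T² + 4 = 4 + 2*T²)
k(8)*((10 + 1)*(-2)) = (4 + 2*8²)*((10 + 1)*(-2)) = (4 + 2*64)*(11*(-2)) = (4 + 128)*(-22) = 132*(-22) = -2904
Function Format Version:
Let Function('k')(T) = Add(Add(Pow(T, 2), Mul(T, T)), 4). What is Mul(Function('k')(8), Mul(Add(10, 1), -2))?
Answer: -2904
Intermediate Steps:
Function('k')(T) = Add(4, Mul(2, Pow(T, 2))) (Function('k')(T) = Add(Add(Pow(T, 2), Pow(T, 2)), 4) = Add(Mul(2, Pow(T, 2)), 4) = Add(4, Mul(2, Pow(T, 2))))
Mul(Function('k')(8), Mul(Add(10, 1), -2)) = Mul(Add(4, Mul(2, Pow(8, 2))), Mul(Add(10, 1), -2)) = Mul(Add(4, Mul(2, 64)), Mul(11, -2)) = Mul(Add(4, 128), -22) = Mul(132, -22) = -2904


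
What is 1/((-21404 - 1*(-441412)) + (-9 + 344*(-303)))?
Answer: 1/315767 ≈ 3.1669e-6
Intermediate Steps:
1/((-21404 - 1*(-441412)) + (-9 + 344*(-303))) = 1/((-21404 + 441412) + (-9 - 104232)) = 1/(420008 - 104241) = 1/315767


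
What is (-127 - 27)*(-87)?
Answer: 13398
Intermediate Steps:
(-127 - 27)*(-87) = -154*(-87) = 13398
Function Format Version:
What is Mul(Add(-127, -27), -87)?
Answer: 13398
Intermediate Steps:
Mul(Add(-127, -27), -87) = Mul(-154, -87) = 13398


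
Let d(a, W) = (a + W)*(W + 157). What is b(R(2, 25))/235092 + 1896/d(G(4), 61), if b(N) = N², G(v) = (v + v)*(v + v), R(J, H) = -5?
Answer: 223207841/3203128500 ≈ 0.069684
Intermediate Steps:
G(v) = 4*v² (G(v) = (2*v)*(2*v) = 4*v²)
d(a, W) = (157 + W)*(W + a) (d(a, W) = (W + a)*(157 + W) = (157 + W)*(W + a))
b(R(2, 25))/235092 + 1896/d(G(4), 61) = (-5)²/235092 + 1896/(61² + 157*61 + 157*(4*4²) + 61*(4*4²)) = 25*(1/235092) + 1896/(3721 + 9577 + 157*(4*16) + 61*(4*16)) = 25/235092 + 1896/(3721 + 9577 + 157*64 + 61*64) = 25/235092 + 1896/(3721 + 9577 + 10048 + 3904) = 25/235092 + 1896/27250 = 25/235092 + 1896*(1/27250) = 25/235092 + 948/13625 = 223207841/3203128500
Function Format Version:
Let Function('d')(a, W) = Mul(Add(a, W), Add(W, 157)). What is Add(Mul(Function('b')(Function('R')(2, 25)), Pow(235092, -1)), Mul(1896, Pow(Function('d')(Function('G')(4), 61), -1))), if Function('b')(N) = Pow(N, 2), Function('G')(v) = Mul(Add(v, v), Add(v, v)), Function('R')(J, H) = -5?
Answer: Rational(223207841, 3203128500) ≈ 0.069684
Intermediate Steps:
Function('G')(v) = Mul(4, Pow(v, 2)) (Function('G')(v) = Mul(Mul(2, v), Mul(2, v)) = Mul(4, Pow(v, 2)))
Function('d')(a, W) = Mul(Add(157, W), Add(W, a)) (Function('d')(a, W) = Mul(Add(W, a), Add(157, W)) = Mul(Add(157, W), Add(W, a)))
Add(Mul(Function('b')(Function('R')(2, 25)), Pow(235092, -1)), Mul(1896, Pow(Function('d')(Function('G')(4), 61), -1))) = Add(Mul(Pow(-5, 2), Pow(235092, -1)), Mul(1896, Pow(Add(Pow(61, 2), Mul(157, 61), Mul(157, Mul(4, Pow(4, 2))), Mul(61, Mul(4, Pow(4, 2)))), -1))) = Add(Mul(25, Rational(1, 235092)), Mul(1896, Pow(Add(3721, 9577, Mul(157, Mul(4, 16)), Mul(61, Mul(4, 16))), -1))) = Add(Rational(25, 235092), Mul(1896, Pow(Add(3721, 9577, Mul(157, 64), Mul(61, 64)), -1))) = Add(Rational(25, 235092), Mul(1896, Pow(Add(3721, 9577, 10048, 3904), -1))) = Add(Rational(25, 235092), Mul(1896, Pow(27250, -1))) = Add(Rational(25, 235092), Mul(1896, Rational(1, 27250))) = Add(Rational(25, 235092), Rational(948, 13625)) = Rational(223207841, 3203128500)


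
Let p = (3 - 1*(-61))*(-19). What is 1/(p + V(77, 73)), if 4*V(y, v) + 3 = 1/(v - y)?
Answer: -16/19469 ≈ -0.00082182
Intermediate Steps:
V(y, v) = -¾ + 1/(4*(v - y))
p = -1216 (p = (3 + 61)*(-19) = 64*(-19) = -1216)
1/(p + V(77, 73)) = 1/(-1216 + (1 - 3*73 + 3*77)/(4*(73 - 1*77))) = 1/(-1216 + (1 - 219 + 231)/(4*(73 - 77))) = 1/(-1216 + (¼)*13/(-4)) = 1/(-1216 + (¼)*(-¼)*13) = 1/(-1216 - 13/16) = 1/(-19469/16) = -16/19469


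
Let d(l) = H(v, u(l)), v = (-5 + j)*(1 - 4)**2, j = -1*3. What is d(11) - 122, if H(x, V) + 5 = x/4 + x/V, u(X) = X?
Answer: -1667/11 ≈ -151.55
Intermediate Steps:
j = -3
v = -72 (v = (-5 - 3)*(1 - 4)**2 = -8*(-3)**2 = -8*9 = -72)
H(x, V) = -5 + x/4 + x/V (H(x, V) = -5 + (x/4 + x/V) = -5 + x/4 + x/V)
d(l) = -23 - 72/l (d(l) = -5 + (1/4)*(-72) - 72/l = -5 - 18 - 72/l = -23 - 72/l)
d(11) - 122 = (-23 - 72/11) - 122 = -325/11 - 122 = -1667/11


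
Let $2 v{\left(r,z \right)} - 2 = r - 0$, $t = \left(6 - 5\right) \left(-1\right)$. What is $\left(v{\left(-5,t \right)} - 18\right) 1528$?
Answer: $-29796$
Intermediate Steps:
$t = -1$ ($t = 1 \left(-1\right) = -1$)
$v{\left(r,z \right)} = 1 + \frac{r}{2}$ ($v{\left(r,z \right)} = 1 + \frac{r - 0}{2} = 1 + \frac{r + 0}{2} = 1 + \frac{r}{2}$)
$\left(v{\left(-5,t \right)} - 18\right) 1528 = \left(\left(1 + \frac{1}{2} \left(-5\right)\right) - 18\right) 1528 = \left(\left(1 - \frac{5}{2}\right) - 18\right) 1528 = \left(- \frac{3}{2} - 18\right) 1528 = \left(- \frac{39}{2}\right) 1528 = -29796$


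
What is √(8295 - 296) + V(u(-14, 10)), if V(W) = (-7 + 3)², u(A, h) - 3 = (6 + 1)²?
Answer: 16 + √7999 ≈ 105.44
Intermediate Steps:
u(A, h) = 52 (u(A, h) = 3 + (6 + 1)² = 3 + 7² = 3 + 49 = 52)
V(W) = 16 (V(W) = (-4)² = 16)
√(8295 - 296) + V(u(-14, 10)) = √(8295 - 296) + 16 = √7999 + 16 = 16 + √7999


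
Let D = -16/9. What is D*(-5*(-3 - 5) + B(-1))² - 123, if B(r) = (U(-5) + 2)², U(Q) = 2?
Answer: -51283/9 ≈ -5698.1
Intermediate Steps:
B(r) = 16 (B(r) = (2 + 2)² = 4² = 16)
D = -16/9 (D = -16*⅑ = -16/9 ≈ -1.7778)
D*(-5*(-3 - 5) + B(-1))² - 123 = -16*(-5*(-3 - 5) + 16)²/9 - 123 = -16*(-5*(-8) + 16)²/9 - 123 = -16*(40 + 16)²/9 - 123 = -16/9*56² - 123 = -16/9*3136 - 123 = -50176/9 - 123 = -51283/9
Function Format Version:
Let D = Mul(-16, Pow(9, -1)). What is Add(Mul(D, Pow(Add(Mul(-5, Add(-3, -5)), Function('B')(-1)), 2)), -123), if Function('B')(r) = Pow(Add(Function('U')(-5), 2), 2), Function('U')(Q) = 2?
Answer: Rational(-51283, 9) ≈ -5698.1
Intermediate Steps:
Function('B')(r) = 16 (Function('B')(r) = Pow(Add(2, 2), 2) = Pow(4, 2) = 16)
D = Rational(-16, 9) (D = Mul(-16, Rational(1, 9)) = Rational(-16, 9) ≈ -1.7778)
Add(Mul(D, Pow(Add(Mul(-5, Add(-3, -5)), Function('B')(-1)), 2)), -123) = Add(Mul(Rational(-16, 9), Pow(Add(Mul(-5, Add(-3, -5)), 16), 2)), -123) = Add(Mul(Rational(-16, 9), Pow(Add(Mul(-5, -8), 16), 2)), -123) = Add(Mul(Rational(-16, 9), Pow(Add(40, 16), 2)), -123) = Add(Mul(Rational(-16, 9), Pow(56, 2)), -123) = Add(Mul(Rational(-16, 9), 3136), -123) = Add(Rational(-50176, 9), -123) = Rational(-51283, 9)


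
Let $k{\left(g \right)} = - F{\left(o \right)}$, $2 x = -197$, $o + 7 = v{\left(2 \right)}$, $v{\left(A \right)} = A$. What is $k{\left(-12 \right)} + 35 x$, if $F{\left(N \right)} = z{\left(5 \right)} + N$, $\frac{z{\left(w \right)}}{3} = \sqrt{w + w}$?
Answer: $- \frac{6885}{2} - 3 \sqrt{10} \approx -3452.0$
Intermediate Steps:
$o = -5$ ($o = -7 + 2 = -5$)
$z{\left(w \right)} = 3 \sqrt{2} \sqrt{w}$ ($z{\left(w \right)} = 3 \sqrt{w + w} = 3 \sqrt{2 w} = 3 \sqrt{2} \sqrt{w}$)
$x = - \frac{197}{2}$ ($x = \frac{1}{2} \left(-197\right) = - \frac{197}{2} \approx -98.5$)
$F{\left(N \right)} = N + 3 \sqrt{10}$ ($F{\left(N \right)} = 3 \sqrt{2} \sqrt{5} + N = 3 \sqrt{10} + N = N + 3 \sqrt{10}$)
$k{\left(g \right)} = 5 - 3 \sqrt{10}$ ($k{\left(g \right)} = - (-5 + 3 \sqrt{10}) = 5 - 3 \sqrt{10}$)
$k{\left(-12 \right)} + 35 x = \left(5 - 3 \sqrt{10}\right) + 35 \left(- \frac{197}{2}\right) = \left(5 - 3 \sqrt{10}\right) - \frac{6895}{2} = - \frac{6885}{2} - 3 \sqrt{10}$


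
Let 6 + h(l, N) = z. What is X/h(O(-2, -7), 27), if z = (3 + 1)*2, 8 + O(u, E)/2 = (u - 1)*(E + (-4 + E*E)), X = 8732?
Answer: 4366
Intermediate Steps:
O(u, E) = -16 + 2*(-1 + u)*(-4 + E + E²) (O(u, E) = -16 + 2*((u - 1)*(E + (-4 + E*E))) = -16 + 2*((-1 + u)*(E + (-4 + E²))) = -16 + 2*((-1 + u)*(-4 + E + E²)) = -16 + 2*(-1 + u)*(-4 + E + E²))
z = 8 (z = 4*2 = 8)
h(l, N) = 2 (h(l, N) = -6 + 8 = 2)
X/h(O(-2, -7), 27) = 8732/2 = 8732*(½) = 4366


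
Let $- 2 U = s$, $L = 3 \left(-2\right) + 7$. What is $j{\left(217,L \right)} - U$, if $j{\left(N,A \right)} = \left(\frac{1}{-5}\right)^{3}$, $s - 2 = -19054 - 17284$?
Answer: $- \frac{2271001}{125} \approx -18168.0$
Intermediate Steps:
$L = 1$ ($L = -6 + 7 = 1$)
$s = -36336$ ($s = 2 - 36338 = -36336$)
$j{\left(N,A \right)} = - \frac{1}{125}$ ($j{\left(N,A \right)} = \left(- \frac{1}{5}\right)^{3} = - \frac{1}{125}$)
$U = 18168$ ($U = \left(- \frac{1}{2}\right) \left(-36336\right) = 18168$)
$j{\left(217,L \right)} - U = - \frac{1}{125} - 18168 = - \frac{2271001}{125}$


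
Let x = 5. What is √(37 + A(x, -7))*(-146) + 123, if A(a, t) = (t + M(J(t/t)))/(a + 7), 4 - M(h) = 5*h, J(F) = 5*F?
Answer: 123 - 292*√78/3 ≈ -736.63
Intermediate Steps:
M(h) = 4 - 5*h
A(a, t) = (-21 + t)/(7 + a) (A(a, t) = (t + (4 - 25*t/t))/(a + 7) = (t + (4 - 25))/(7 + a) = (t - 21)/(7 + a) = (-21 + t)/(7 + a))
√(37 + A(x, -7))*(-146) + 123 = √(37 + (-21 - 7)/(7 + 5))*(-146) + 123 = √(37 - 28/12)*(-146) + 123 = √(37 + (1/12)*(-28))*(-146) + 123 = √(37 - 7/3)*(-146) + 123 = √(104/3)*(-146) + 123 = (2*√78/3)*(-146) + 123 = -292*√78/3 + 123 = 123 - 292*√78/3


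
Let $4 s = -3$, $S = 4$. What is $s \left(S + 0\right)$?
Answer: $-3$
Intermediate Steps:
$s = - \frac{3}{4}$ ($s = \frac{1}{4} \left(-3\right) = - \frac{3}{4} \approx -0.75$)
$s \left(S + 0\right) = - \frac{3 \left(4 + 0\right)}{4} = \left(- \frac{3}{4}\right) 4 = -3$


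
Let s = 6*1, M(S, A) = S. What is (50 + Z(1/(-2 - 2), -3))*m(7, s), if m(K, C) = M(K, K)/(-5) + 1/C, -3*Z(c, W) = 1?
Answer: -5513/90 ≈ -61.256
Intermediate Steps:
Z(c, W) = -1/3 (Z(c, W) = -1/3*1 = -1/3)
s = 6
m(K, C) = 1/C - K/5 (m(K, C) = K/(-5) + 1/C = K*(-1/5) + 1/C = -K/5 + 1/C = 1/C - K/5)
(50 + Z(1/(-2 - 2), -3))*m(7, s) = (50 - 1/3)*(1/6 - 1/5*7) = 149*(1/6 - 7/5)/3 = (149/3)*(-37/30) = -5513/90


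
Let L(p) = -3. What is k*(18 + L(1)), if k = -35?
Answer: -525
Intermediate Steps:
k*(18 + L(1)) = -35*(18 - 3) = -35*15 = -525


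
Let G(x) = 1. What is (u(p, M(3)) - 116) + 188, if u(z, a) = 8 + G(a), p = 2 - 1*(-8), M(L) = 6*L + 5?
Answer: 81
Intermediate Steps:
M(L) = 5 + 6*L
p = 10 (p = 2 + 8 = 10)
u(z, a) = 9 (u(z, a) = 8 + 1 = 9)
(u(p, M(3)) - 116) + 188 = (9 - 116) + 188 = -107 + 188 = 81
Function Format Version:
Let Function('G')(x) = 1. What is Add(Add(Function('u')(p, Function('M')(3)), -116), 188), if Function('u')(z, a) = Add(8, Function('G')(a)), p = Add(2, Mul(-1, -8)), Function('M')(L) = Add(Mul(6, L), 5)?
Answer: 81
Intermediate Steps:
Function('M')(L) = Add(5, Mul(6, L))
p = 10 (p = Add(2, 8) = 10)
Function('u')(z, a) = 9 (Function('u')(z, a) = Add(8, 1) = 9)
Add(Add(Function('u')(p, Function('M')(3)), -116), 188) = Add(Add(9, -116), 188) = Add(-107, 188) = 81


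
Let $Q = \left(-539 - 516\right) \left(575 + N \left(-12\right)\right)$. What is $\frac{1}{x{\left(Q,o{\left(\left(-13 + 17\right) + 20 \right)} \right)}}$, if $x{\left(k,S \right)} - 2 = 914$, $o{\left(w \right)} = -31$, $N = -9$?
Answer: $\frac{1}{916} \approx 0.0010917$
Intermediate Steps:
$Q = -720565$ ($Q = \left(-539 - 516\right) \left(575 - -108\right) = - 1055 \left(575 + 108\right) = \left(-1055\right) 683 = -720565$)
$x{\left(k,S \right)} = 916$ ($x{\left(k,S \right)} = 2 + 914 = 916$)
$\frac{1}{x{\left(Q,o{\left(\left(-13 + 17\right) + 20 \right)} \right)}} = \frac{1}{916}$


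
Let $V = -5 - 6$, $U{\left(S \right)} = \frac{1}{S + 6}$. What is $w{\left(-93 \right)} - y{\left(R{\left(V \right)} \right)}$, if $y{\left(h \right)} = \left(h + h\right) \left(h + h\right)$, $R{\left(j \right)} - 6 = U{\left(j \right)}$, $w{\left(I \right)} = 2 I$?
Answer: $- \frac{8014}{25} \approx -320.56$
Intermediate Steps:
$U{\left(S \right)} = \frac{1}{6 + S}$
$V = -11$
$R{\left(j \right)} = 6 + \frac{1}{6 + j}$
$y{\left(h \right)} = 4 h^{2}$ ($y{\left(h \right)} = 2 h 2 h = 4 h^{2}$)
$w{\left(-93 \right)} - y{\left(R{\left(V \right)} \right)} = 2 \left(-93\right) - 4 \left(\frac{37 + 6 \left(-11\right)}{6 - 11}\right)^{2} = -186 - 4 \left(\frac{37 - 66}{-5}\right)^{2} = -186 - 4 \left(\left(- \frac{1}{5}\right) \left(-29\right)\right)^{2} = -186 - 4 \left(\frac{29}{5}\right)^{2} = -186 - 4 \cdot \frac{841}{25} = -186 - \frac{3364}{25} = - \frac{8014}{25}$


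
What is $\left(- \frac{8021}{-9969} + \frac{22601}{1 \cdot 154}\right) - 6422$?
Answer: $- \frac{9632676769}{1535226} \approx -6274.4$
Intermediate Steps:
$\left(- \frac{8021}{-9969} + \frac{22601}{1 \cdot 154}\right) - 6422 = \left(\left(-8021\right) \left(- \frac{1}{9969}\right) + \frac{22601}{154}\right) - 6422 = \left(\frac{8021}{9969} + 22601 \cdot \frac{1}{154}\right) - 6422 = \left(\frac{8021}{9969} + \frac{22601}{154}\right) - 6422 = \frac{226544603}{1535226} - 6422 = - \frac{9632676769}{1535226}$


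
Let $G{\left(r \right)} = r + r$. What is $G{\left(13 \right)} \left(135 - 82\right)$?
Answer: $1378$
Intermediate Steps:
$G{\left(r \right)} = 2 r$
$G{\left(13 \right)} \left(135 - 82\right) = 2 \cdot 13 \left(135 - 82\right) = 26 \cdot 53 = 1378$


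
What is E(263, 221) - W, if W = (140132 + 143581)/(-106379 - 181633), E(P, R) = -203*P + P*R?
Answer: 454577507/96004 ≈ 4735.0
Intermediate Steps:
W = -94571/96004 (W = 283713/(-288012) = 283713*(-1/288012) = -94571/96004 ≈ -0.98507)
E(263, 221) - W = 263*(-203 + 221) - 1*(-94571/96004) = 263*18 + 94571/96004 = 4734 + 94571/96004 = 454577507/96004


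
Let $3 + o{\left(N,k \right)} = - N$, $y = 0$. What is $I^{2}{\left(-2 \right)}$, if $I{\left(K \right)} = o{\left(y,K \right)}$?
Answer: $9$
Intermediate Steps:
$o{\left(N,k \right)} = -3 - N$
$I{\left(K \right)} = -3$ ($I{\left(K \right)} = -3 - 0 = -3 + 0 = -3$)
$I^{2}{\left(-2 \right)} = \left(-3\right)^{2} = 9$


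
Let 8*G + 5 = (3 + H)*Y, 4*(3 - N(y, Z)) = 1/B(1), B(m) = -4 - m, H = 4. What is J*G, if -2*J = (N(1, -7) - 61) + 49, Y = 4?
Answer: 4117/320 ≈ 12.866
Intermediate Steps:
N(y, Z) = 61/20 (N(y, Z) = 3 - 1/(4*(-4 - 1*1)) = 3 - 1/(4*(-4 - 1)) = 3 - ¼/(-5) = 3 - ¼*(-⅕) = 3 + 1/20 = 61/20)
J = 179/40 (J = -((61/20 - 61) + 49)/2 = -(-1159/20 + 49)/2 = -½*(-179/20) = 179/40 ≈ 4.4750)
G = 23/8 (G = -5/8 + ((3 + 4)*4)/8 = -5/8 + (7*4)/8 = -5/8 + (⅛)*28 = -5/8 + 7/2 = 23/8 ≈ 2.8750)
J*G = (179/40)*(23/8) = 4117/320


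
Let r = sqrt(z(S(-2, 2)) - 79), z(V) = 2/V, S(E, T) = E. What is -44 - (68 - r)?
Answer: -112 + 4*I*sqrt(5) ≈ -112.0 + 8.9443*I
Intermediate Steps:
r = 4*I*sqrt(5) (r = sqrt(2/(-2) - 79) = sqrt(2*(-1/2) - 79) = sqrt(-1 - 79) = sqrt(-80) = 4*I*sqrt(5) ≈ 8.9443*I)
-44 - (68 - r) = -44 - (68 - 4*I*sqrt(5)) = -44 + (-68 + 4*I*sqrt(5)) = -112 + 4*I*sqrt(5)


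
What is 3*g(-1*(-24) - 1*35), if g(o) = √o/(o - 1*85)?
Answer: -I*√11/32 ≈ -0.10364*I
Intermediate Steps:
g(o) = √o/(-85 + o) (g(o) = √o/(o - 85) = √o/(-85 + o))
3*g(-1*(-24) - 1*35) = 3*(√(-1*(-24) - 1*35)/(-85 + (-1*(-24) - 1*35))) = 3*(√(24 - 35)/(-85 + (24 - 35))) = 3*(√(-11)/(-85 - 11)) = 3*((I*√11)/(-96)) = 3*((I*√11)*(-1/96)) = 3*(-I*√11/96) = -I*√11/32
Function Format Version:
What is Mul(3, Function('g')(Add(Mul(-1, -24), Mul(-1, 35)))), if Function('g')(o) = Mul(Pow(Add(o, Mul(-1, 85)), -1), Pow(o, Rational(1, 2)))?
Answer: Mul(Rational(-1, 32), I, Pow(11, Rational(1, 2))) ≈ Mul(-0.10364, I)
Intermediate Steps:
Function('g')(o) = Mul(Pow(o, Rational(1, 2)), Pow(Add(-85, o), -1)) (Function('g')(o) = Mul(Pow(Add(o, -85), -1), Pow(o, Rational(1, 2))) = Mul(Pow(Add(-85, o), -1), Pow(o, Rational(1, 2))) = Mul(Pow(o, Rational(1, 2)), Pow(Add(-85, o), -1)))
Mul(3, Function('g')(Add(Mul(-1, -24), Mul(-1, 35)))) = Mul(3, Mul(Pow(Add(Mul(-1, -24), Mul(-1, 35)), Rational(1, 2)), Pow(Add(-85, Add(Mul(-1, -24), Mul(-1, 35))), -1))) = Mul(3, Mul(Pow(Add(24, -35), Rational(1, 2)), Pow(Add(-85, Add(24, -35)), -1))) = Mul(3, Mul(Pow(-11, Rational(1, 2)), Pow(Add(-85, -11), -1))) = Mul(3, Mul(Mul(I, Pow(11, Rational(1, 2))), Pow(-96, -1))) = Mul(3, Mul(Mul(I, Pow(11, Rational(1, 2))), Rational(-1, 96))) = Mul(3, Mul(Rational(-1, 96), I, Pow(11, Rational(1, 2)))) = Mul(Rational(-1, 32), I, Pow(11, Rational(1, 2)))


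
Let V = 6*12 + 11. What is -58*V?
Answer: -4814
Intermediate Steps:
V = 83 (V = 72 + 11 = 83)
-58*V = -58*83 = -4814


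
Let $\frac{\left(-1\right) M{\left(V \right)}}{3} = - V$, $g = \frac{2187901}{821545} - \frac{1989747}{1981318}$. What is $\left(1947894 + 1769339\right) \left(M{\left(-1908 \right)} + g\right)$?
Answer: $- \frac{34624145789307561289621}{1627741896310} \approx -2.1271 \cdot 10^{10}$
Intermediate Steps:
$g = \frac{2700260934403}{1627741896310}$ ($g = 2187901 \cdot \frac{1}{821545} - \frac{1989747}{1981318} = \frac{2187901}{821545} - \frac{1989747}{1981318} = \frac{2700260934403}{1627741896310} \approx 1.6589$)
$M{\left(V \right)} = 3 V$ ($M{\left(V \right)} = - 3 \left(- V\right) = 3 V$)
$\left(1947894 + 1769339\right) \left(M{\left(-1908 \right)} + g\right) = \left(1947894 + 1769339\right) \left(3 \left(-1908\right) + \frac{2700260934403}{1627741896310}\right) = 3717233 \left(-5724 + \frac{2700260934403}{1627741896310}\right) = 3717233 \left(- \frac{9314494353544037}{1627741896310}\right) = - \frac{34624145789307561289621}{1627741896310}$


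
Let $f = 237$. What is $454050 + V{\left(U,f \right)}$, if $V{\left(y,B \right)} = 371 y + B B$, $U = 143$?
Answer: $563272$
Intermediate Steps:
$V{\left(y,B \right)} = B^{2} + 371 y$ ($V{\left(y,B \right)} = 371 y + B^{2} = B^{2} + 371 y$)
$454050 + V{\left(U,f \right)} = 454050 + \left(237^{2} + 371 \cdot 143\right) = 454050 + \left(56169 + 53053\right) = 454050 + 109222 = 563272$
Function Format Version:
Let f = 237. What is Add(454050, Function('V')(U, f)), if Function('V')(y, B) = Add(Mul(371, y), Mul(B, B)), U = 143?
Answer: 563272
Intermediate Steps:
Function('V')(y, B) = Add(Pow(B, 2), Mul(371, y)) (Function('V')(y, B) = Add(Mul(371, y), Pow(B, 2)) = Add(Pow(B, 2), Mul(371, y)))
Add(454050, Function('V')(U, f)) = Add(454050, Add(Pow(237, 2), Mul(371, 143))) = Add(454050, Add(56169, 53053)) = Add(454050, 109222) = 563272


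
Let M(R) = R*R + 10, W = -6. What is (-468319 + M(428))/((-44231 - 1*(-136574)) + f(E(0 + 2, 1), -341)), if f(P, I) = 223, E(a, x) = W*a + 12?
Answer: -285125/92566 ≈ -3.0802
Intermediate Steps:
M(R) = 10 + R² (M(R) = R² + 10 = 10 + R²)
E(a, x) = 12 - 6*a (E(a, x) = -6*a + 12 = 12 - 6*a)
(-468319 + M(428))/((-44231 - 1*(-136574)) + f(E(0 + 2, 1), -341)) = (-468319 + (10 + 428²))/((-44231 - 1*(-136574)) + 223) = (-468319 + (10 + 183184))/((-44231 + 136574) + 223) = (-468319 + 183194)/(92343 + 223) = -285125/92566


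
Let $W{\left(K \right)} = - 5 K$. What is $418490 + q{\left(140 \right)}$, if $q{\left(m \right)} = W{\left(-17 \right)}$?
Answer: $418575$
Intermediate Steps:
$q{\left(m \right)} = 85$ ($q{\left(m \right)} = \left(-5\right) \left(-17\right) = 85$)
$418490 + q{\left(140 \right)} = 418490 + 85 = 418575$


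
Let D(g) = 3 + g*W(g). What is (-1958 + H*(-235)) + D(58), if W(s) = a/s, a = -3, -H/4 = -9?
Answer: -10418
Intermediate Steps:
H = 36 (H = -4*(-9) = 36)
W(s) = -3/s
D(g) = 0 (D(g) = 3 + g*(-3/g) = 3 - 3 = 0)
(-1958 + H*(-235)) + D(58) = (-1958 + 36*(-235)) + 0 = (-1958 - 8460) + 0 = -10418 + 0 = -10418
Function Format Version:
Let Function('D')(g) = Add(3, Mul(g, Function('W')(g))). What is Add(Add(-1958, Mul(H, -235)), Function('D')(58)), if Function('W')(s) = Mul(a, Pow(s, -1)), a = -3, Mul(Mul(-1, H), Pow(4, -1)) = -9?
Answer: -10418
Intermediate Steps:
H = 36 (H = Mul(-4, -9) = 36)
Function('W')(s) = Mul(-3, Pow(s, -1))
Function('D')(g) = 0 (Function('D')(g) = Add(3, Mul(g, Mul(-3, Pow(g, -1)))) = Add(3, -3) = 0)
Add(Add(-1958, Mul(H, -235)), Function('D')(58)) = Add(Add(-1958, Mul(36, -235)), 0) = Add(Add(-1958, -8460), 0) = Add(-10418, 0) = -10418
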